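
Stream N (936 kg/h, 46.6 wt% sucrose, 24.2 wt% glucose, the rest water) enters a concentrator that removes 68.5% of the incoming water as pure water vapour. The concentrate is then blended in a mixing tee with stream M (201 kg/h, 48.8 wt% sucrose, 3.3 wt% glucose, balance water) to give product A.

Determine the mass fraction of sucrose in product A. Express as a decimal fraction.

Vapour removed = 0.685×0.292×936 = 187.22 kg/h; concentrate = 748.78 kg/h.
sucrose reaching the mixer = 436.18 (from concentrate) + 201×0.488 = 534.26 kg/h.
Product flow = 748.78 + 201 = 949.78 kg/h; sucrose fraction = 0.5625.

0.5625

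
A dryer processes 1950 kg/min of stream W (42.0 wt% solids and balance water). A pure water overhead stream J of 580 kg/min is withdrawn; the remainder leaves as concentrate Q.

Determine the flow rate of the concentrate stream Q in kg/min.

1370 kg/min

Concentrate = 1950 − 580 = 1370 kg/min.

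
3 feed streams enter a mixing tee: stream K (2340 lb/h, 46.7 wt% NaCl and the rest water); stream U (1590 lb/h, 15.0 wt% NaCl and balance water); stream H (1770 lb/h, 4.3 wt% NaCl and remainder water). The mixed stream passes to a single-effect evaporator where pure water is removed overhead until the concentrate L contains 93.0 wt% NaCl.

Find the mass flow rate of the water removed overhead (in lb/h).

4187 lb/h

NaCl entering = 2340×0.467 + 1590×0.150 + 1770×0.043 = 1407.4 lb/h.
All NaCl reports to L, so L = 1407.4/0.930 = 1513.3 lb/h.
Total feed = 5700 lb/h; overhead = 5700 − 1513.3 = 4186.7 lb/h.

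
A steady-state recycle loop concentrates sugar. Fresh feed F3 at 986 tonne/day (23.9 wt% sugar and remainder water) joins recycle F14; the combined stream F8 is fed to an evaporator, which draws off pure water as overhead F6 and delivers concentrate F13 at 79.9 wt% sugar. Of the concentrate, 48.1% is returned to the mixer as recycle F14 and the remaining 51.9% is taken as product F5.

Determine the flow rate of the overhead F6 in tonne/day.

Overall sugar balance (none leaves overhead): sugar in fresh feed = sugar in product, i.e. 986×0.239 = (1−0.481)·F13·0.799.
F13 = 235.65/(0.799×0.519) = 568.28 tonne/day.
Recycle F14 = 0.481×568.28 = 273.34 tonne/day.
Combined feed F8 = 986 + 273.34 = 1259.3 tonne/day.
Overhead F6 = F8 − F13 = 1259.3 − 568.28 = 691.06 tonne/day.

691.1 tonne/day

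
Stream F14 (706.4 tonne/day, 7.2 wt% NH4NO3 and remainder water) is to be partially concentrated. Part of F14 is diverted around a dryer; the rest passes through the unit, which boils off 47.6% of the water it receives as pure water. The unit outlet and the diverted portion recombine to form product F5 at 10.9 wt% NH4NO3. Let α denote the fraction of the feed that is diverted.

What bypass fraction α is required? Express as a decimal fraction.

0.232

All 706.4×0.072 = 50.861 tonne/day of NH4NO3 reaches F5, so F5 = 50.861/0.109 = 466.61 tonne/day and vapour = 239.79 tonne/day.
The evaporator receives (1−α)·706.4 of feed at 0.928 water and removes 0.476 of that water:
0.476×0.928×(1−α)×706.4 = 239.79
(1−α) = 239.79/312.04 = 0.7685;  α = 0.2315.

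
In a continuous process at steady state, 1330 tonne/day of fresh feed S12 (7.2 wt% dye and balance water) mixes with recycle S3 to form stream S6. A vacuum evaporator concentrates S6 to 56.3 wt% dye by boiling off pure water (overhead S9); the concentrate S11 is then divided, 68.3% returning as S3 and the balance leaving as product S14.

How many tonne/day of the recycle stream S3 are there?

366.5 tonne/day

Overall dye balance (none leaves overhead): dye in fresh feed = dye in product, i.e. 1330×0.072 = (1−0.683)·S11·0.563.
S11 = 95.76/(0.563×0.317) = 536.56 tonne/day.
Recycle S3 = 0.683×536.56 = 366.47 tonne/day.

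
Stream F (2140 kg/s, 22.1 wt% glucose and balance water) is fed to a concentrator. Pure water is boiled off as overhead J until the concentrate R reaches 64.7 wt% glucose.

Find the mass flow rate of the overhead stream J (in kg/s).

glucose is conserved: 2140×0.221 = 472.94 kg/s all reports to the concentrate.
Concentrate = 472.94/(target fraction) = 730.97 kg/s.
Overhead = 2140 − 730.97 = 1409 kg/s.

1409 kg/s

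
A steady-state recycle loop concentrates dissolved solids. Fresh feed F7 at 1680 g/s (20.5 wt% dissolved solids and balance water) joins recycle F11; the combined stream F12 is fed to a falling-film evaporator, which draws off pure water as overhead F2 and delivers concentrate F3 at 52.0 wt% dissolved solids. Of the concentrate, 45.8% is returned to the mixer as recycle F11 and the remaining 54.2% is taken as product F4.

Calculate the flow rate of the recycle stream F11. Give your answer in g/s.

559.7 g/s

Overall dissolved solids balance (none leaves overhead): dissolved solids in fresh feed = dissolved solids in product, i.e. 1680×0.205 = (1−0.458)·F3·0.520.
F3 = 344.4/(0.520×0.542) = 1222 g/s.
Recycle F11 = 0.458×1222 = 559.66 g/s.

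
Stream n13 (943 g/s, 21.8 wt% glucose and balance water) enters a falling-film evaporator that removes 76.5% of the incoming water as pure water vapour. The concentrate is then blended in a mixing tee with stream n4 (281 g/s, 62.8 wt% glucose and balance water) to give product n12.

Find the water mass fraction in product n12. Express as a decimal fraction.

0.421

Vapour removed = 0.765×0.782×943 = 564.13 g/s; concentrate = 378.87 g/s.
water reaching the mixer = 173.3 (from concentrate) + 281×0.372 = 277.83 g/s.
Product flow = 378.87 + 281 = 659.87 g/s; water fraction = 0.421.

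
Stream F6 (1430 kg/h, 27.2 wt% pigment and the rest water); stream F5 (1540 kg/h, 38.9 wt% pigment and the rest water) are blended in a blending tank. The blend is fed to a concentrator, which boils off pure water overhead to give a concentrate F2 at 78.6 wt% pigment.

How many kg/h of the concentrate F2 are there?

pigment entering = 1430×0.272 + 1540×0.389 = 988.02 kg/h.
All pigment reports to F2, so F2 = 988.02/0.786 = 1257 kg/h.

1257 kg/h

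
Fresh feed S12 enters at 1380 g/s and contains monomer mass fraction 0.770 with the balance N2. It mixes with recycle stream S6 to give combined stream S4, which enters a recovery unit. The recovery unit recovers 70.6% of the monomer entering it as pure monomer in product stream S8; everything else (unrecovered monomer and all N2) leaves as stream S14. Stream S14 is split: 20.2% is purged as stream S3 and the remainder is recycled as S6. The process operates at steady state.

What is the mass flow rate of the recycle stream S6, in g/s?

N2 enters only via S12 and leaves only via the purge: 1380×0.230 = 0.202×(N2 in S14), and the recovery unit passes all N2, so N2 in S4 = N2 in S14 = 1571.3 g/s.
monomer in S4: m_A = 1380×0.770 + (1−0.202)·(1−0.706)·m_A, so m_A = 1062.6/0.7654 = 1388.3 g/s.
S14 = (1−0.706)×1388.3 + 1571.3 = 1979.5 g/s.
Recycle S6 = (1−0.202)×1979.5 = 1579.6 g/s.

1580 g/s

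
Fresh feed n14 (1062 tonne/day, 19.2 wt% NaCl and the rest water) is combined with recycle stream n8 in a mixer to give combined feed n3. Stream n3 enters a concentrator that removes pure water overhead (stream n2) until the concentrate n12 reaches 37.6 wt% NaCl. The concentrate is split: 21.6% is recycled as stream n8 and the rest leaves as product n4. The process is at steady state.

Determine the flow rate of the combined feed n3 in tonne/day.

1211 tonne/day

Overall NaCl balance (none leaves overhead): NaCl in fresh feed = NaCl in product, i.e. 1062×0.192 = (1−0.216)·n12·0.376.
n12 = 203.9/(0.376×0.784) = 691.71 tonne/day.
Recycle n8 = 0.216×691.71 = 149.41 tonne/day.
Combined feed n3 = 1062 + 149.41 = 1211.4 tonne/day.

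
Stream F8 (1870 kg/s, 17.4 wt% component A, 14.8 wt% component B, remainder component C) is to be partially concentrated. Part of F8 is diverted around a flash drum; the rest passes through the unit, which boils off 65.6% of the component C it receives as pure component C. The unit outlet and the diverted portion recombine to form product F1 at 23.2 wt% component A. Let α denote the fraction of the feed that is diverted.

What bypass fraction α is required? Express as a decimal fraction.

All 1870×0.174 = 325.38 kg/s of component A reaches F1, so F1 = 325.38/0.232 = 1402.5 kg/s and vapour = 467.5 kg/s.
The evaporator receives (1−α)·1870 of feed at 0.678 component C and removes 0.656 of that component C:
0.656×0.678×(1−α)×1870 = 467.5
(1−α) = 467.5/831.72 = 0.5621;  α = 0.4379.

0.438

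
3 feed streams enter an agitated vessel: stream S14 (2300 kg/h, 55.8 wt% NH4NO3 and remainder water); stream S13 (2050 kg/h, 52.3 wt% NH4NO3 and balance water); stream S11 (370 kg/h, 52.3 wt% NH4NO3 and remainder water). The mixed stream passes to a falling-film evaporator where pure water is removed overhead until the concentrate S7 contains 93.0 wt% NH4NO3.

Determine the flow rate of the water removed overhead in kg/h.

1979 kg/h

NH4NO3 entering = 2300×0.558 + 2050×0.523 + 370×0.523 = 2549.1 kg/h.
All NH4NO3 reports to S7, so S7 = 2549.1/0.930 = 2740.9 kg/h.
Total feed = 4720 kg/h; overhead = 4720 − 2740.9 = 1979.1 kg/h.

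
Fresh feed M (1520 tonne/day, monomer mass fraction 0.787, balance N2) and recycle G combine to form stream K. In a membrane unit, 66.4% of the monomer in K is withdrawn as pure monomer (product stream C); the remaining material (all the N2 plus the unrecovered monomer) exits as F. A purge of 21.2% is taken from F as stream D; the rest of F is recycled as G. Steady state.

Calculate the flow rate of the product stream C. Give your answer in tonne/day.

1080 tonne/day

monomer in K: m_A = 1520×0.787 + (1−0.212)·(1−0.664)·m_A, so m_A = 1196.2/0.7352 = 1627 tonne/day.
Product C = 0.664×1627 = 1080.3 tonne/day.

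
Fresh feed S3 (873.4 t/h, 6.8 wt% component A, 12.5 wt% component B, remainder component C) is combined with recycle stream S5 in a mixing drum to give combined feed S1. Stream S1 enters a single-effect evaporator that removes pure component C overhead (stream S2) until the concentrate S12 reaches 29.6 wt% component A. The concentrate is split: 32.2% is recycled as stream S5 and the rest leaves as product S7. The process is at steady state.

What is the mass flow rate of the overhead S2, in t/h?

Overall component A balance (none leaves overhead): component A in fresh feed = component A in product, i.e. 873.4×0.068 = (1−0.322)·S12·0.296.
S12 = 59.391/(0.296×0.678) = 295.94 t/h.
Recycle S5 = 0.322×295.94 = 95.292 t/h.
Combined feed S1 = 873.4 + 95.292 = 968.69 t/h.
Overhead S2 = S1 − S12 = 968.69 − 295.94 = 672.75 t/h.

672.8 t/h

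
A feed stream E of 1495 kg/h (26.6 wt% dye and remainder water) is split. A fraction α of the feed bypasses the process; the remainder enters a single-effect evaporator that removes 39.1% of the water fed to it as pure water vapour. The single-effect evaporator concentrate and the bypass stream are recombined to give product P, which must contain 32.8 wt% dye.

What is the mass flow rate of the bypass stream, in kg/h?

510.3 kg/h

All 1495×0.266 = 397.67 kg/h of dye reaches P, so P = 397.67/0.328 = 1212.4 kg/h and vapour = 282.59 kg/h.
The evaporator receives (1−α)·1495 of feed at 0.734 water and removes 0.391 of that water:
0.391×0.734×(1−α)×1495 = 282.59
(1−α) = 282.59/429.06 = 0.6586;  α = 0.3414.
Bypass flow = 0.3414×1495 = 510.34 kg/h.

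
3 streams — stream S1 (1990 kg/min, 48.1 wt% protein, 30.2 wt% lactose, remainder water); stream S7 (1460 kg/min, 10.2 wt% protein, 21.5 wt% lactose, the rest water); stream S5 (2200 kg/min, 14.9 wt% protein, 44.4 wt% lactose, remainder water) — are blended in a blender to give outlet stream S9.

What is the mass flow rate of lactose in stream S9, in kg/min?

lactose out = lactose in = 1990×0.302 + 1460×0.215 + 2200×0.444 = 1891.7 kg/min.

1892 kg/min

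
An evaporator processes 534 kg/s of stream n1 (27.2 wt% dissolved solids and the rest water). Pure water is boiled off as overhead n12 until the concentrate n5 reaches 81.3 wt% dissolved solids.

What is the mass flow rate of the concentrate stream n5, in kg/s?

178.7 kg/s

dissolved solids is conserved: 534×0.272 = 145.25 kg/s all reports to the concentrate.
Concentrate = 145.25/(target fraction) = 178.66 kg/s.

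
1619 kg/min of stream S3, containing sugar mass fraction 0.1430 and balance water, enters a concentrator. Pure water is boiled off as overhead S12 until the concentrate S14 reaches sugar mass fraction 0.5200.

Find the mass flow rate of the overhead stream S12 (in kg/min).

sugar is conserved: 1619×0.143 = 231.52 kg/min all reports to the concentrate.
Concentrate = 231.52/(target fraction) = 445.22 kg/min.
Overhead = 1619 − 445.22 = 1173.8 kg/min.

1174 kg/min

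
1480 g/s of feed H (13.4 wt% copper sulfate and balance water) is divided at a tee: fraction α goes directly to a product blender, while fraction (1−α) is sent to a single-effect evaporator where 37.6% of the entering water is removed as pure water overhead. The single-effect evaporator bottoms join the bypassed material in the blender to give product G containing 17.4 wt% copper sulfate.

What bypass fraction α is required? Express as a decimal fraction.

All 1480×0.134 = 198.32 g/s of copper sulfate reaches G, so G = 198.32/0.174 = 1139.8 g/s and vapour = 340.23 g/s.
The evaporator receives (1−α)·1480 of feed at 0.866 water and removes 0.376 of that water:
0.376×0.866×(1−α)×1480 = 340.23
(1−α) = 340.23/481.91 = 0.7060;  α = 0.2940.

0.294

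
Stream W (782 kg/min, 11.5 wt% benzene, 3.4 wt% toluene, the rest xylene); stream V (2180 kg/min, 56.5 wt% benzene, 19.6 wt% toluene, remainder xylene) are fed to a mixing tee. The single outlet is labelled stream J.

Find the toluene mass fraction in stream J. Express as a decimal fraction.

Total flow out = 782 + 2180 = 2962 kg/min.
toluene in = 782×0.034 + 2180×0.196 = 453.87 kg/min.
toluene mass fraction in J = 453.87/2962 = 0.153.

0.153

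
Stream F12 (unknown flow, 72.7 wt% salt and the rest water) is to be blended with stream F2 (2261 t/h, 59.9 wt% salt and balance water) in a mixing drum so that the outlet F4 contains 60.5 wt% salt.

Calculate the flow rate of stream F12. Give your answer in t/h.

111.2 t/h

Let F12 be the unknown flow. Total out = 2261 + F12.
salt balance: 1354.3 + 0.727·F12 = 0.605·(2261 + F12)
(0.727 − 0.605)·F12 = 0.605×2261 − 1354.3 = 13.566
F12 = 13.566 / 0.122 = 111.2 t/h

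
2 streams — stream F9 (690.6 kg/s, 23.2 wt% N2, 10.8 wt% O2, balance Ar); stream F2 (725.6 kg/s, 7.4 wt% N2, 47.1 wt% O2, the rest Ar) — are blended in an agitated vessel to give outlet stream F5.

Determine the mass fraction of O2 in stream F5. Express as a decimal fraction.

0.2940

Total flow out = 690.6 + 725.6 = 1416.2 kg/s.
O2 in = 690.6×0.108 + 725.6×0.471 = 416.34 kg/s.
O2 mass fraction in F5 = 416.34/1416.2 = 0.2940.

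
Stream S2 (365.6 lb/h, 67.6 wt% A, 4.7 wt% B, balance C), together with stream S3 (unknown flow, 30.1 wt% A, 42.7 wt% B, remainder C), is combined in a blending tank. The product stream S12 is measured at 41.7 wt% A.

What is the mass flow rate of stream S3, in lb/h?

816.3 lb/h

Let S3 be the unknown flow. Total out = 365.6 + S3.
A balance: 247.15 + 0.301·S3 = 0.417·(365.6 + S3)
(0.301 − 0.417)·S3 = 0.417×365.6 − 247.15 = -94.69
S3 = -94.69 / -0.116 = 816.3 lb/h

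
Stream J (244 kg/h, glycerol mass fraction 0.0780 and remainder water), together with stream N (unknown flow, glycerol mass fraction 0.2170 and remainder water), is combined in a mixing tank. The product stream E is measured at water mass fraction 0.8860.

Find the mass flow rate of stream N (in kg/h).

Let N be the unknown flow. Total out = 244 + N.
water balance: 224.97 + 0.783·N = 0.886·(244 + N)
(0.783 − 0.886)·N = 0.886×244 − 224.97 = -8.784
N = -8.784 / -0.103 = 85.282 kg/h

85.28 kg/h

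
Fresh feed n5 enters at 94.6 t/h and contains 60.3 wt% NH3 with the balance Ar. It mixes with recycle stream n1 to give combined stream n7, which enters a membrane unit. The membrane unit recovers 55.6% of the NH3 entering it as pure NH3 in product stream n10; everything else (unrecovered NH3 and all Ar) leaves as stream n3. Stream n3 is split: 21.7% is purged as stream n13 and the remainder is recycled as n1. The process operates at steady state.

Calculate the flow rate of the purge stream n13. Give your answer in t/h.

45.98 t/h

Ar enters only via n5 and leaves only via the purge: 94.6×0.397 = 0.217×(Ar in n3), and the membrane unit passes all Ar, so Ar in n7 = Ar in n3 = 173.07 t/h.
NH3 in n7: m_A = 94.6×0.603 + (1−0.217)·(1−0.556)·m_A, so m_A = 57.044/0.6523 = 87.444 t/h.
n3 = (1−0.556)×87.444 + 173.07 = 211.9 t/h.
Purge n13 = 0.217×211.9 = 45.981 t/h.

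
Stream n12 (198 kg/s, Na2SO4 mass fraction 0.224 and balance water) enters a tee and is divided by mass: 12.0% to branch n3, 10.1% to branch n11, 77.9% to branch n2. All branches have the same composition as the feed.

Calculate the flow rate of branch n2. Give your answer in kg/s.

154.2 kg/s

Branch n2 flow = 0.779×198 = 154.24 kg/s.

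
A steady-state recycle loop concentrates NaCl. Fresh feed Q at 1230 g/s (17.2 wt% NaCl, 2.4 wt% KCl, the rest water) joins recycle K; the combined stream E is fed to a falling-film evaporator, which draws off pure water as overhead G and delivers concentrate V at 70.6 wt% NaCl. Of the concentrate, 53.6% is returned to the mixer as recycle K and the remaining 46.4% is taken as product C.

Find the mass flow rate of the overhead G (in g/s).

Overall NaCl balance (none leaves overhead): NaCl in fresh feed = NaCl in product, i.e. 1230×0.172 = (1−0.536)·V·0.706.
V = 211.56/(0.706×0.464) = 645.82 g/s.
Recycle K = 0.536×645.82 = 346.16 g/s.
Combined feed E = 1230 + 346.16 = 1576.2 g/s.
Overhead G = E − V = 1576.2 − 645.82 = 930.34 g/s.

930.3 g/s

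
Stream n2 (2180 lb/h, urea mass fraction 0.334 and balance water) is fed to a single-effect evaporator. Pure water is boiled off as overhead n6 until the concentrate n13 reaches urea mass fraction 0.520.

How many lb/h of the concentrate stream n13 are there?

1400 lb/h

urea is conserved: 2180×0.334 = 728.12 lb/h all reports to the concentrate.
Concentrate = 728.12/(target fraction) = 1400.2 lb/h.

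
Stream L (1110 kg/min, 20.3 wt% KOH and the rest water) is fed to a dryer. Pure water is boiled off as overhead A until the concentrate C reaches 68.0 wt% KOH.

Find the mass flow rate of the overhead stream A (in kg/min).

778.6 kg/min

KOH is conserved: 1110×0.203 = 225.33 kg/min all reports to the concentrate.
Concentrate = 225.33/(target fraction) = 331.37 kg/min.
Overhead = 1110 − 331.37 = 778.63 kg/min.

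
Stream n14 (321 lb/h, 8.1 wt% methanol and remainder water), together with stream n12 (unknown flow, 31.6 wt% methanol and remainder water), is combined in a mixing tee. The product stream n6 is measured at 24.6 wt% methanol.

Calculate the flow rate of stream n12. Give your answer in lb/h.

756.6 lb/h

Let n12 be the unknown flow. Total out = 321 + n12.
methanol balance: 26.001 + 0.316·n12 = 0.246·(321 + n12)
(0.316 − 0.246)·n12 = 0.246×321 − 26.001 = 52.965
n12 = 52.965 / 0.070 = 756.64 lb/h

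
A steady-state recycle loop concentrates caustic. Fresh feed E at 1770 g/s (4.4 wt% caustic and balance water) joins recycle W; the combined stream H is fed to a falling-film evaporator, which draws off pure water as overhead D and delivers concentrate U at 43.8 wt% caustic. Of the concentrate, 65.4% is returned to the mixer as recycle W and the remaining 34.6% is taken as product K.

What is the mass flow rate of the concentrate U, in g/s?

Overall caustic balance (none leaves overhead): caustic in fresh feed = caustic in product, i.e. 1770×0.044 = (1−0.654)·U·0.438.
U = 77.88/(0.438×0.346) = 513.9 g/s.

513.9 g/s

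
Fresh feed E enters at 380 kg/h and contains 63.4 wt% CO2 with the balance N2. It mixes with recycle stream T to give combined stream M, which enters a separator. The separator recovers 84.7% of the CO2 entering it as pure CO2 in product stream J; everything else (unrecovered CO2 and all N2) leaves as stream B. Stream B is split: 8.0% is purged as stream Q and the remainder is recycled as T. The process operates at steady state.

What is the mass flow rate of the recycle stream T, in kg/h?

1639 kg/h

N2 enters only via E and leaves only via the purge: 380×0.366 = 0.080×(N2 in B), and the separator passes all N2, so N2 in M = N2 in B = 1738.5 kg/h.
CO2 in M: m_A = 380×0.634 + (1−0.080)·(1−0.847)·m_A, so m_A = 240.92/0.8592 = 280.39 kg/h.
B = (1−0.847)×280.39 + 1738.5 = 1781.4 kg/h.
Recycle T = (1−0.080)×1781.4 = 1638.9 kg/h.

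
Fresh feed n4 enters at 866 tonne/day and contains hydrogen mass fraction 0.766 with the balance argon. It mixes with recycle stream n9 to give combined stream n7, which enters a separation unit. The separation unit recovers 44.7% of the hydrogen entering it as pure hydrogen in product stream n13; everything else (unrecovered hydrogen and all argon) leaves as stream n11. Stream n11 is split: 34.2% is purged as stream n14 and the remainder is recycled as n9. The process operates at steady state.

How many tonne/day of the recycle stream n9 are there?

argon enters only via n4 and leaves only via the purge: 866×0.234 = 0.342×(argon in n11), and the separation unit passes all argon, so argon in n7 = argon in n11 = 592.53 tonne/day.
hydrogen in n7: m_A = 866×0.766 + (1−0.342)·(1−0.447)·m_A, so m_A = 663.36/0.6361 = 1042.8 tonne/day.
n11 = (1−0.447)×1042.8 + 592.53 = 1169.2 tonne/day.
Recycle n9 = (1−0.342)×1169.2 = 769.33 tonne/day.

769.3 tonne/day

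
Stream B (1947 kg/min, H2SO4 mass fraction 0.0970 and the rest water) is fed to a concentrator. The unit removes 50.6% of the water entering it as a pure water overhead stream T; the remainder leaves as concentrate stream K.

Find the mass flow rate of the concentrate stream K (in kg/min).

1057 kg/min

water entering = 1947×0.903 = 1758.1 kg/min; overhead removed = 0.506×1758.1 = 889.62 kg/min.
Concentrate = 1947 − 889.62 = 1057.4 kg/min.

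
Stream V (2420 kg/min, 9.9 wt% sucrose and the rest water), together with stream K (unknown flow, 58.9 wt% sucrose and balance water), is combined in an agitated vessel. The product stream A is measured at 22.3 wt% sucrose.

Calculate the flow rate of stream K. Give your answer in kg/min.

819.9 kg/min

Let K be the unknown flow. Total out = 2420 + K.
sucrose balance: 239.58 + 0.589·K = 0.223·(2420 + K)
(0.589 − 0.223)·K = 0.223×2420 − 239.58 = 300.08
K = 300.08 / 0.366 = 819.89 kg/min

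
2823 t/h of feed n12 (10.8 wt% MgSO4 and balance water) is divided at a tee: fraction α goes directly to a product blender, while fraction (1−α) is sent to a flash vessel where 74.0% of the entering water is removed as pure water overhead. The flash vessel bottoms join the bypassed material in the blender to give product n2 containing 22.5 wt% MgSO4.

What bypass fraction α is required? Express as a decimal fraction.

0.212

All 2823×0.108 = 304.88 t/h of MgSO4 reaches n2, so n2 = 304.88/0.225 = 1355 t/h and vapour = 1468 t/h.
The evaporator receives (1−α)·2823 of feed at 0.892 water and removes 0.740 of that water:
0.740×0.892×(1−α)×2823 = 1468
(1−α) = 1468/1863.4 = 0.7878;  α = 0.2122.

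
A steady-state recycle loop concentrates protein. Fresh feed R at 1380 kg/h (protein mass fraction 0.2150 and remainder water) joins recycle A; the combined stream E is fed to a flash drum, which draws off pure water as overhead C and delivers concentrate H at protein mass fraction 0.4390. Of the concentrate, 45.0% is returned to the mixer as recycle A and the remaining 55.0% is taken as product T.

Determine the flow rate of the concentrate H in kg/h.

1229 kg/h

Overall protein balance (none leaves overhead): protein in fresh feed = protein in product, i.e. 1380×0.215 = (1−0.450)·H·0.439.
H = 296.7/(0.439×0.550) = 1228.8 kg/h.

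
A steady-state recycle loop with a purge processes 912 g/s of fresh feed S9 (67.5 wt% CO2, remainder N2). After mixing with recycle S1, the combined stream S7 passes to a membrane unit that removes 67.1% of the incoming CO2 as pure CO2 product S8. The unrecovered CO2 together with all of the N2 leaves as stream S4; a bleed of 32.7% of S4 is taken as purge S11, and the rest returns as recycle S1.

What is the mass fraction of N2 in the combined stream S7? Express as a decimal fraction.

N2 enters only via S9 and leaves only via the purge: 912×0.325 = 0.327×(N2 in S4), and the membrane unit passes all N2, so N2 in S7 = N2 in S4 = 906.42 g/s.
CO2 in S7: m_A = 912×0.675 + (1−0.327)·(1−0.671)·m_A, so m_A = 615.6/0.7786 = 790.67 g/s.
S7 = 790.67 + 906.42 = 1697.1 g/s.
N2 fraction in S7 = 906.42/1697.1 = 0.5341.

0.5341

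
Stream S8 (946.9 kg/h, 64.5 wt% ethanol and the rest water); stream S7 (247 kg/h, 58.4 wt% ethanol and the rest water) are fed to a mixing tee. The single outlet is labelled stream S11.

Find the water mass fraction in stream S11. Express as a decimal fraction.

Total flow out = 946.9 + 247 = 1193.9 kg/h.
water in = 946.9×0.355 + 247×0.416 = 438.9 kg/h.
water mass fraction in S11 = 438.9/1193.9 = 0.3676.

0.3676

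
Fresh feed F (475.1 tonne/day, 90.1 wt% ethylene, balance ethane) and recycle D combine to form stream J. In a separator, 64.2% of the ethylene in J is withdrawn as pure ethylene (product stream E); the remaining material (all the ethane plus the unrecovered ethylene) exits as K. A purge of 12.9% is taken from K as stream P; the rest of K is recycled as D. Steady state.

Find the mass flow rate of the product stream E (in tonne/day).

ethylene in J: m_A = 475.1×0.901 + (1−0.129)·(1−0.642)·m_A, so m_A = 428.07/0.6882 = 622.02 tonne/day.
Product E = 0.642×622.02 = 399.34 tonne/day.

399.3 tonne/day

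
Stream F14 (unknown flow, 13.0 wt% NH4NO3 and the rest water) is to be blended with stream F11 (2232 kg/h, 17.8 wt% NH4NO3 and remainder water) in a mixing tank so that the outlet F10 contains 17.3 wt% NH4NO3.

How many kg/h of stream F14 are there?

259.5 kg/h

Let F14 be the unknown flow. Total out = 2232 + F14.
NH4NO3 balance: 397.3 + 0.130·F14 = 0.173·(2232 + F14)
(0.130 − 0.173)·F14 = 0.173×2232 − 397.3 = -11.16
F14 = -11.16 / -0.043 = 259.53 kg/h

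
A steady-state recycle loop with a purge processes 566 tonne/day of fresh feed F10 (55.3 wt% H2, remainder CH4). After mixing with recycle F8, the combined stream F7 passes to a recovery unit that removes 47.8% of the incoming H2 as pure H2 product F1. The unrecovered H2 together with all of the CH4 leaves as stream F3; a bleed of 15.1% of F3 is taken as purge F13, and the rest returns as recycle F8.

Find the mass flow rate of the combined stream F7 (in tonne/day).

2238 tonne/day

CH4 enters only via F10 and leaves only via the purge: 566×0.447 = 0.151×(CH4 in F3), and the recovery unit passes all CH4, so CH4 in F7 = CH4 in F3 = 1675.5 tonne/day.
H2 in F7: m_A = 566×0.553 + (1−0.151)·(1−0.478)·m_A, so m_A = 313/0.5568 = 562.12 tonne/day.
F7 = 562.12 + 1675.5 = 2237.6 tonne/day.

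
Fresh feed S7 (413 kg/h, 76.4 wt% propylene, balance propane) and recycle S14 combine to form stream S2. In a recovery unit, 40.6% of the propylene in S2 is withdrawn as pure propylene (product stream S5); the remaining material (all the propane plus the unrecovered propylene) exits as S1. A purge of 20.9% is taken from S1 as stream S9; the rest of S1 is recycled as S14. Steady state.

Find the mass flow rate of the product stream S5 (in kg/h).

241.6 kg/h

propylene in S2: m_A = 413×0.764 + (1−0.209)·(1−0.406)·m_A, so m_A = 315.53/0.5301 = 595.18 kg/h.
Product S5 = 0.406×595.18 = 241.64 kg/h.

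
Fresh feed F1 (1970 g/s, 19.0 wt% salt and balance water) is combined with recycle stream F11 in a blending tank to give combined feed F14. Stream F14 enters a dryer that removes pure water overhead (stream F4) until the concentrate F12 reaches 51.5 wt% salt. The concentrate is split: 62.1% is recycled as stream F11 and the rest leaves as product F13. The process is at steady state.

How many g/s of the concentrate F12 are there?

1918 g/s

Overall salt balance (none leaves overhead): salt in fresh feed = salt in product, i.e. 1970×0.190 = (1−0.621)·F12·0.515.
F12 = 374.3/(0.515×0.379) = 1917.7 g/s.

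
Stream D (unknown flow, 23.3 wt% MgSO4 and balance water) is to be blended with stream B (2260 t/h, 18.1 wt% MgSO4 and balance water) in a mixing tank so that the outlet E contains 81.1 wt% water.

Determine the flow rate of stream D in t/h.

Let D be the unknown flow. Total out = 2260 + D.
water balance: 1850.9 + 0.767·D = 0.811·(2260 + D)
(0.767 − 0.811)·D = 0.811×2260 − 1850.9 = -18.08
D = -18.08 / -0.044 = 410.91 t/h

410.9 t/h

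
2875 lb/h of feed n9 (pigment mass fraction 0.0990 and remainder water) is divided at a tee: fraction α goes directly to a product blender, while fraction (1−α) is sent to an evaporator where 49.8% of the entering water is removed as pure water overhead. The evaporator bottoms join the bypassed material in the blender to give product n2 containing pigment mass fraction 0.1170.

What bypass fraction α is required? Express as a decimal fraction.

0.657

All 2875×0.099 = 284.62 lb/h of pigment reaches n2, so n2 = 284.62/0.117 = 2432.7 lb/h and vapour = 442.31 lb/h.
The evaporator receives (1−α)·2875 of feed at 0.901 water and removes 0.498 of that water:
0.498×0.901×(1−α)×2875 = 442.31
(1−α) = 442.31/1290 = 0.3429;  α = 0.6571.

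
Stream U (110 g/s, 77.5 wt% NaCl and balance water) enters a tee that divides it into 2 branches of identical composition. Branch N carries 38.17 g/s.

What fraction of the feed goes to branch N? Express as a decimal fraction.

0.347

Fraction to N = 38.17/110 = 0.3470.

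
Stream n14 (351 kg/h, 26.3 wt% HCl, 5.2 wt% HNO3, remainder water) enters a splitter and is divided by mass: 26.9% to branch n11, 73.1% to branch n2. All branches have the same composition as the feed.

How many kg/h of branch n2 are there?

Branch n2 flow = 0.731×351 = 256.58 kg/h.

256.6 kg/h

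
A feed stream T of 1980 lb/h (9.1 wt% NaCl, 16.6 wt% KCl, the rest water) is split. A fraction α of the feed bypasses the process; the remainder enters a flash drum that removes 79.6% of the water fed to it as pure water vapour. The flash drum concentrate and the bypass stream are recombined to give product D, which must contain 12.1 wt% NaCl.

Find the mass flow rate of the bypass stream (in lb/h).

1150 lb/h

All 1980×0.091 = 180.18 lb/h of NaCl reaches D, so D = 180.18/0.121 = 1489.1 lb/h and vapour = 490.91 lb/h.
The evaporator receives (1−α)·1980 of feed at 0.743 water and removes 0.796 of that water:
0.796×0.743×(1−α)×1980 = 490.91
(1−α) = 490.91/1171 = 0.4192;  α = 0.5808.
Bypass flow = 0.5808×1980 = 1150 lb/h.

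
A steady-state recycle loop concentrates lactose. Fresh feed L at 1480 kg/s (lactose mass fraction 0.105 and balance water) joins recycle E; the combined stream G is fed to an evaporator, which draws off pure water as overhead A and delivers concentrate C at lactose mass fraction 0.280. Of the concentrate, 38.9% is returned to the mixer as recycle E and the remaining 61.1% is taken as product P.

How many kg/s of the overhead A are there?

Overall lactose balance (none leaves overhead): lactose in fresh feed = lactose in product, i.e. 1480×0.105 = (1−0.389)·C·0.280.
C = 155.4/(0.280×0.611) = 908.35 kg/s.
Recycle E = 0.389×908.35 = 353.35 kg/s.
Combined feed G = 1480 + 353.35 = 1833.3 kg/s.
Overhead A = G − C = 1833.3 − 908.35 = 925 kg/s.

925 kg/s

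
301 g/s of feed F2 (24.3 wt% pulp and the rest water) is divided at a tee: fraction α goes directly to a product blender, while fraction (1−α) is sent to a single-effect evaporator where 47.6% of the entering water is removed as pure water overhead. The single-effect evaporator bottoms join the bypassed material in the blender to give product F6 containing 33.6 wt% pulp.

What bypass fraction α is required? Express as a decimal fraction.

All 301×0.243 = 73.143 g/s of pulp reaches F6, so F6 = 73.143/0.336 = 217.69 g/s and vapour = 83.312 g/s.
The evaporator receives (1−α)·301 of feed at 0.757 water and removes 0.476 of that water:
0.476×0.757×(1−α)×301 = 83.312
(1−α) = 83.312/108.46 = 0.7681;  α = 0.2319.

0.232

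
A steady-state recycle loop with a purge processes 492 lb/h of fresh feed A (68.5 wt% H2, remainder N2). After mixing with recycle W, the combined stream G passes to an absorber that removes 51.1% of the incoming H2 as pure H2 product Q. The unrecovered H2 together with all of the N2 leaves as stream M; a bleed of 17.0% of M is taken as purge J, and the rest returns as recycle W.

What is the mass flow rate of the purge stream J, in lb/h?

202.1 lb/h

N2 enters only via A and leaves only via the purge: 492×0.315 = 0.170×(N2 in M), and the absorber passes all N2, so N2 in G = N2 in M = 911.65 lb/h.
H2 in G: m_A = 492×0.685 + (1−0.170)·(1−0.511)·m_A, so m_A = 337.02/0.5941 = 567.25 lb/h.
M = (1−0.511)×567.25 + 911.65 = 1189 lb/h.
Purge J = 0.170×1189 = 202.14 lb/h.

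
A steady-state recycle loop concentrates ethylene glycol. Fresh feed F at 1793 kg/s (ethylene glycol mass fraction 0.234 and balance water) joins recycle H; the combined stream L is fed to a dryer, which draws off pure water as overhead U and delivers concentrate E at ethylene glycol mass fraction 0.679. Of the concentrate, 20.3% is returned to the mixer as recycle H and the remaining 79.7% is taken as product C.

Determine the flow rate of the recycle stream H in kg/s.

157.4 kg/s

Overall ethylene glycol balance (none leaves overhead): ethylene glycol in fresh feed = ethylene glycol in product, i.e. 1793×0.234 = (1−0.203)·E·0.679.
E = 419.56/(0.679×0.797) = 775.3 kg/s.
Recycle H = 0.203×775.3 = 157.39 kg/s.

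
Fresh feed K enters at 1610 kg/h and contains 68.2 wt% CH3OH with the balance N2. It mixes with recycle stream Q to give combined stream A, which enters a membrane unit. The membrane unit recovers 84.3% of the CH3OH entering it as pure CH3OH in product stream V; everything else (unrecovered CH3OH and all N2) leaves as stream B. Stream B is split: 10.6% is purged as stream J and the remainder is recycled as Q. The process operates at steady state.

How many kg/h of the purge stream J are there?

533.2 kg/h

N2 enters only via K and leaves only via the purge: 1610×0.318 = 0.106×(N2 in B), and the membrane unit passes all N2, so N2 in A = N2 in B = 4830 kg/h.
CH3OH in A: m_A = 1610×0.682 + (1−0.106)·(1−0.843)·m_A, so m_A = 1098/0.8596 = 1277.3 kg/h.
B = (1−0.843)×1277.3 + 4830 = 5030.5 kg/h.
Purge J = 0.106×5030.5 = 533.24 kg/h.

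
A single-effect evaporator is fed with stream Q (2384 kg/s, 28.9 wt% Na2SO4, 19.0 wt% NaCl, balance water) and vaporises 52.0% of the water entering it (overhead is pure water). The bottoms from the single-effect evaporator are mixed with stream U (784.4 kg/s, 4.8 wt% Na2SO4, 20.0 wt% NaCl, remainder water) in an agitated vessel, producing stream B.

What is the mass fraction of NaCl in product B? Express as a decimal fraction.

Vapour removed = 0.520×0.521×2384 = 645.87 kg/s; concentrate = 1738.1 kg/s.
NaCl reaching the mixer = 452.96 (from concentrate) + 784.4×0.200 = 609.84 kg/s.
Product flow = 1738.1 + 784.4 = 2522.5 kg/s; NaCl fraction = 0.242.

0.242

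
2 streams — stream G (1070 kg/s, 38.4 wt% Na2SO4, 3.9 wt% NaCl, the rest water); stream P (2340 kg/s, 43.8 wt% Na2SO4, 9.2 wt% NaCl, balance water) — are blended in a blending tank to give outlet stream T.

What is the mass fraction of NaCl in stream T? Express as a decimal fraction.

Total flow out = 1070 + 2340 = 3410 kg/s.
NaCl in = 1070×0.039 + 2340×0.092 = 257.01 kg/s.
NaCl mass fraction in T = 257.01/3410 = 0.0754.

0.0754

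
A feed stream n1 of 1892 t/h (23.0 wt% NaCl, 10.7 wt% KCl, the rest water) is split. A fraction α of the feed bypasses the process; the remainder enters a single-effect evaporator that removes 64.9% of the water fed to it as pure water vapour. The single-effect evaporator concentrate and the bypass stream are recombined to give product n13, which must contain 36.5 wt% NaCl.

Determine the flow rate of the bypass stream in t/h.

All 1892×0.230 = 435.16 t/h of NaCl reaches n13, so n13 = 435.16/0.365 = 1192.2 t/h and vapour = 699.78 t/h.
The evaporator receives (1−α)·1892 of feed at 0.663 water and removes 0.649 of that water:
0.649×0.663×(1−α)×1892 = 699.78
(1−α) = 699.78/814.1 = 0.8596;  α = 0.1404.
Bypass flow = 0.1404×1892 = 265.69 t/h.

265.7 t/h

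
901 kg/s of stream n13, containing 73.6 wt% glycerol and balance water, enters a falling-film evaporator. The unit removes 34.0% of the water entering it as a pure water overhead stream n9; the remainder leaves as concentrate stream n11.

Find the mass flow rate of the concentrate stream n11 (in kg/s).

820.1 kg/s

water entering = 901×0.264 = 237.86 kg/s; overhead removed = 0.340×237.86 = 80.874 kg/s.
Concentrate = 901 − 80.874 = 820.13 kg/s.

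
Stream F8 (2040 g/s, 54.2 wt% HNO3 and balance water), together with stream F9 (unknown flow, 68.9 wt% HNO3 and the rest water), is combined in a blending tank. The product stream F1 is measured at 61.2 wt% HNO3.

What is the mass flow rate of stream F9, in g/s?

1855 g/s

Let F9 be the unknown flow. Total out = 2040 + F9.
HNO3 balance: 1105.7 + 0.689·F9 = 0.612·(2040 + F9)
(0.689 − 0.612)·F9 = 0.612×2040 − 1105.7 = 142.8
F9 = 142.8 / 0.077 = 1854.5 g/s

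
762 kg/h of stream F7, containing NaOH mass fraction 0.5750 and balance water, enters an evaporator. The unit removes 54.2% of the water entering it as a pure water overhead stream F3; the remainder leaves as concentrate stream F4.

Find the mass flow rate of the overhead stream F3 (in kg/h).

175.5 kg/h

water entering = 762×0.425 = 323.85 kg/h; overhead removed = 0.542×323.85 = 175.53 kg/h.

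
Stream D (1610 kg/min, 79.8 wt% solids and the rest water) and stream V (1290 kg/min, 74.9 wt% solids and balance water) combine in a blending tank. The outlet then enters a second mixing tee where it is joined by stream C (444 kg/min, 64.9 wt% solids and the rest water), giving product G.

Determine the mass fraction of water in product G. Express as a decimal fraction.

0.241

Overall, product flow = 3344 kg/min.
water in = 1610×0.202 + 1290×0.251 + 444×0.351 = 804.85 kg/min.
water fraction in G = 0.241.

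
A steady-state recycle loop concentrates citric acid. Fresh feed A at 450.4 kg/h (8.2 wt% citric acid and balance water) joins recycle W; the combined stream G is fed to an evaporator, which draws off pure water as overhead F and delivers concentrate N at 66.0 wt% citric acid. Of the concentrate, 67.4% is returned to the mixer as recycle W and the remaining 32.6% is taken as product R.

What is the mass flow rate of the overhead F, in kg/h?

Overall citric acid balance (none leaves overhead): citric acid in fresh feed = citric acid in product, i.e. 450.4×0.082 = (1−0.674)·N·0.660.
N = 36.933/(0.660×0.326) = 171.65 kg/h.
Recycle W = 0.674×171.65 = 115.69 kg/h.
Combined feed G = 450.4 + 115.69 = 566.09 kg/h.
Overhead F = G − N = 566.09 − 171.65 = 394.44 kg/h.

394.4 kg/h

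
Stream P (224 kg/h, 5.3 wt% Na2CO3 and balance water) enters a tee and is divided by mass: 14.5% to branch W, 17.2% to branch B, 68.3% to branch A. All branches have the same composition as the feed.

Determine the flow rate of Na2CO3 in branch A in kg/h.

8.109 kg/h

Branch A total = 0.683×224 = 152.99 kg/h.
Na2CO3 in A = 0.053×152.99 = 8.1086 kg/h.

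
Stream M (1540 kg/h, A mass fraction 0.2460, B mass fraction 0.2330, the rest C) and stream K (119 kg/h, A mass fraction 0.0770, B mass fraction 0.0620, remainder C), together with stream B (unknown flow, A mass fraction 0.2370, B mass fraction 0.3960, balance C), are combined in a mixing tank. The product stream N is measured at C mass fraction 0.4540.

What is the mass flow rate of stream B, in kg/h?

Let B be the unknown flow. Total out = 1659 + B.
C balance: 904.8 + 0.367·B = 0.454·(1659 + B)
(0.367 − 0.454)·B = 0.454×1659 − 904.8 = -151.61
B = -151.61 / -0.087 = 1742.7 kg/h

1743 kg/h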